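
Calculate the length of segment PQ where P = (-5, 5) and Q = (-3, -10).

d = sqrt((2)^2 + (-15)^2) = sqrt(229)

sqrt(229)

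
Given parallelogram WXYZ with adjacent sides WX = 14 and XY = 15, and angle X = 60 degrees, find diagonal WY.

Law of cosines: d^2 = 14^2 + 15^2 - 2(14)(15)cos(60°) = 211, so d = sqrt(211).

sqrt(211)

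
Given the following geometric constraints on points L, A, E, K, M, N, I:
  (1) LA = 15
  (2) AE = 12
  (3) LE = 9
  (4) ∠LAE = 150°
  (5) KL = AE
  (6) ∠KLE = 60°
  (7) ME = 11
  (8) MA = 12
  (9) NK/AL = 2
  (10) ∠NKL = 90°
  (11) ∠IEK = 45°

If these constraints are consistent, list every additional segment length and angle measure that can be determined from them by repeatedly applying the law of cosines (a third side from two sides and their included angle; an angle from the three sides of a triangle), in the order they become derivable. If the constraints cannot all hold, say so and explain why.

These constraints are not satisfiable: (1), (2) and (3) fix all three sides of triangle LAE, so by the law of cosines cos(∠LAE) = (15² + 12² − 9²) / (2·15·12) = 0.8000, i.e. ∠LAE ≈ 36.87°, which contradicts (4) ∠LAE = 150°. No planar figure meets all of them, so nothing further can be derived.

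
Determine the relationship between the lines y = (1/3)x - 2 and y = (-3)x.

Slope of line 1: m1 = 1/3
Slope of line 2: m2 = -3
m1 * m2 = -1, so perpendicular.

Perpendicular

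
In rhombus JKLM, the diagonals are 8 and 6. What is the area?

Area = (8 * 6) / 2 = 48 / 2 = 24

24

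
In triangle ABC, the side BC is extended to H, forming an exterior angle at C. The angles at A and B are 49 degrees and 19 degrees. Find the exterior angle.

The interior angle at C is 180 - 49 - 19 = 112 degrees.
The exterior angle and interior angle at C are supplementary:
Exterior angle = 180 - 112 = 68 degrees.

68 degrees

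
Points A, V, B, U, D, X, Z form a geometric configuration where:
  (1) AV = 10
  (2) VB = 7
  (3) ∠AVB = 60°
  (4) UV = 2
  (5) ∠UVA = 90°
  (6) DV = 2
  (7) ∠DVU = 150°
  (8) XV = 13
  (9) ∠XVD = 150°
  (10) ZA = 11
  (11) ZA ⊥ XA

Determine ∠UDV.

Step 1: By the law of cosines on triangle DVU: DU² = 2² + 2² − 2·2·2·cos(150°) = 14.93, so DU ≈ 3.86.
Step 2: By the inverse law of cosines on triangle UDV: cos(∠UDV) = (3.86² + 2² − 2²) / (2·3.86·2) = 14.93/15.45 = 0.9659, so ∠UDV = 15°.

Therefore, the measure of angle ∠UDV = 15°.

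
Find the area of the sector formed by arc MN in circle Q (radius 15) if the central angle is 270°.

The full circle has area πr² = π(15)² = 225*pi.
The sector covers 270° out of 360°, a fraction of 3/4.
Sector area = 225*pi × 3/4 = 675*pi/4.

675*pi/4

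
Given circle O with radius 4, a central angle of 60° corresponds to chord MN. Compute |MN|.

Chord length = 2r sin(θ/2)
= 2 × 4 × sin(60°/2)
= 2 × 4 × sin(30°)
= 4

4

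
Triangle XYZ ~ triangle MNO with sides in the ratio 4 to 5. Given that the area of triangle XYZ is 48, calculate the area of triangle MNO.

Area ratio = (4/5)^2 = 16/25. Area of MNO = 48 * 25/16 = 75.

75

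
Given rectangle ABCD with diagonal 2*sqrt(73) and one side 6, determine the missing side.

b = sqrt(d^2 - a^2) = sqrt(292 - 36) = sqrt(256) = 16

16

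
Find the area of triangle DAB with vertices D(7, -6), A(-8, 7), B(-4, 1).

Using the Shoelace formula for a triangle:
Area = (1/2)|x0(y1 - y2) + x1(y2 - y0) + x2(y0 - y1)|
Area = (1/2)|7(7 - 1) + -8(1 - -6) + -4(-6 - 7)|
Area = (1/2)|42 + -56 + 52|
Area = (1/2)|38|
Area = (1/2)(38)
Area = 19

19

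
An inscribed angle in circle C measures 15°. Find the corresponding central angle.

The inscribed angle theorem states that a central angle is always twice any inscribed angle that subtends the same arc.
Since the inscribed angle is 15°, the central angle = 2 × 15° = 30°.

30°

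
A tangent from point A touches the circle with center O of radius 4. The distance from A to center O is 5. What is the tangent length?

tangent = √(d² - r²) = √(5² - 4²) = √(25 - 16) = √9 = 3

3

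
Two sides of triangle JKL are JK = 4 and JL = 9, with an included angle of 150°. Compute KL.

By the law of cosines: KL^2 = JK^2 + JL^2 - 2*JK*JL*cos(J)
KL^2 = 4^2 + 9^2 - 2*4*9*cos(150°)
KL^2 = 16 + 81 - 72*(-sqrt(3)/2)
KL^2 = 36*sqrt(3) + 97
KL = sqrt(36*sqrt(3) + 97)

sqrt(36*sqrt(3) + 97)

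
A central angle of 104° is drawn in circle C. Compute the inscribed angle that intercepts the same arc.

By the inscribed angle theorem, the inscribed angle is half the central angle.
Inscribed angle = 104° / 2 = 52°

52°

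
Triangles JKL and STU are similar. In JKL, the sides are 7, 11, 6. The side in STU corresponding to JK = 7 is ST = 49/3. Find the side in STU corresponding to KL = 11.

Since the triangles are similar, the ratio of corresponding sides is constant.
Scale factor k = ST / JK = 49/3 / 7 = 7/3
TU = k * KL = 7/3 * 11 = 77/3

77/3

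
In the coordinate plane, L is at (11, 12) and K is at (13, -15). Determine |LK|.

The horizontal distance is |13 - 11| = 2 and the vertical distance is |-15 - 12| = 27.
By the Pythagorean theorem, d = sqrt(2^2 + 27^2) = sqrt(733).

sqrt(733)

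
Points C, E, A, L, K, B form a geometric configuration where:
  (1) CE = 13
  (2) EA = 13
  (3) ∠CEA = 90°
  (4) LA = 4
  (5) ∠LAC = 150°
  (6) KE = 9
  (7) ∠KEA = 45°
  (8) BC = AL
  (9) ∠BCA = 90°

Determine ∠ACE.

Step 1: By the law of cosines on triangle CEA: CA² = 13² + 13² − 2·13·13·cos(90°) = 338, so CA = 13·√2.
Step 2: By the inverse law of cosines on triangle ACE: cos(∠ACE) = ((13·√2)² + 13² − 13²) / (2·13·√2·13) = 338/478 = 0.7071, so ∠ACE = 45°.

Therefore, the measure of angle ∠ACE = 45°.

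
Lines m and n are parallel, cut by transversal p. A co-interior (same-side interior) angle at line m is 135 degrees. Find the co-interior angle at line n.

Co-interior angles (same-side interior) formed by parallel lines and a transversal are supplementary (sum to 180 degrees).
The given angle is 135 degrees.
The co-interior angle = 180 - 135 = 45 degrees.

45 degrees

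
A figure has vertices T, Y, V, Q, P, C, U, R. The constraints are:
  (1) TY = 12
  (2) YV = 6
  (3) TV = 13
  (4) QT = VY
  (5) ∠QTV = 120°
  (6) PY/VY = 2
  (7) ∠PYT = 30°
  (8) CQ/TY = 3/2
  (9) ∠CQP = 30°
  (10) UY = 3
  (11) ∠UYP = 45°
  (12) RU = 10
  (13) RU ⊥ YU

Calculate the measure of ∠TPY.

From the given relations: PY = 2·VY = 2·6 = 12.
Step 1: By the law of cosines on triangle PYT: PT² = 12² + 12² − 2·12·12·cos(30°) = 38.58, so PT ≈ 6.21.
Step 2: By the inverse law of cosines on triangle TPY: cos(∠TPY) = (6.21² + 12² − 12²) / (2·6.21·12) = 38.58/149.08 = 0.2588, so ∠TPY = 75°.

Therefore, the measure of angle ∠TPY = 75°.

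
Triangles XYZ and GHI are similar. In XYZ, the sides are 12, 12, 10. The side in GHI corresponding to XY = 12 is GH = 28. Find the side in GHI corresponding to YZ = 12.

Similar triangles have proportional sides. Setting up the proportion:
GH / XY = HI / YZ
28 / 12 = HI / 12
HI = 12 * 28 / 12 = 28.

28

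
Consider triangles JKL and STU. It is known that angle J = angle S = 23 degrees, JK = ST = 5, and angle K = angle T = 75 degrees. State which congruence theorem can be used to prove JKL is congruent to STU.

Consider the given information: angle J = angle S = 23 degrees, JK = ST = 5, and angle K = angle T = 75 degrees
This is not AAS or HL: AAS requires two angles and a non-included side. HL only applies to right triangles with matching hypotenuse and leg.
The correct criterion is ASA. Two pairs of corresponding angles and the included side are equal (Angle-Side-Angle).

ASA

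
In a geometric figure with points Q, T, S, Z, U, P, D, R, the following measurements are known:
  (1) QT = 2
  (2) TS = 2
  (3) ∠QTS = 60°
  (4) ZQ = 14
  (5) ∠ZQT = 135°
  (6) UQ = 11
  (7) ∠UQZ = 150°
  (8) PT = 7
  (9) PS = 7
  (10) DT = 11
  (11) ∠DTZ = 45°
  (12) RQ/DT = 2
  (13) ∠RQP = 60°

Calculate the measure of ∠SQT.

Step 1: By the law of cosines on triangle QTS: QS² = 2² + 2² − 2·2·2·cos(60°) = 4, so QS = 2.
Step 2: By the inverse law of cosines on triangle SQT: cos(∠SQT) = (2² + 2² − 2²) / (2·2·2) = 4/8 = 0.5, so ∠SQT = 60°.

Therefore, the measure of angle ∠SQT = 60°.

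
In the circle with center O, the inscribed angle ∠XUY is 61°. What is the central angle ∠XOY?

By the inscribed angle theorem, the central angle is twice the inscribed angle.
Central angle = 2 × 61° = 122°

122°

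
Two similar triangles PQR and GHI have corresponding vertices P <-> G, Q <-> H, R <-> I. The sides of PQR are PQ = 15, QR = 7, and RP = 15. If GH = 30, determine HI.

Since the triangles are similar, the ratio of corresponding sides is constant.
Scale factor k = GH / PQ = 30 / 15 = 2
HI = k * QR = 2 * 7 = 14

14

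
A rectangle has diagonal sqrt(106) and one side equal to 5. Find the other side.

The diagonal of a rectangle forms a right triangle with the two sides.
Rearranging the Pythagorean theorem: missing side = sqrt(d^2 - known^2).
= sqrt(106 - 25) = sqrt(81) = 9.

9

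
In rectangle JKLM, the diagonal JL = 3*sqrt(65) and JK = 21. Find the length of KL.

Using the Pythagorean theorem: d^2 = a^2 + b^2
b^2 = d^2 - a^2
b^2 = 585 - 441
b^2 = 144
b = sqrt(144) = 12

12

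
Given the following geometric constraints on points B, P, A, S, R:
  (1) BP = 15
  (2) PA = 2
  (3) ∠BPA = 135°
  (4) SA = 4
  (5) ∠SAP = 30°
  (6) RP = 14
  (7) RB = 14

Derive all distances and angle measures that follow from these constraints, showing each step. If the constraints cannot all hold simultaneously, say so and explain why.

The constraints are consistent.

Step 1: From BP = 15, PA = 2, and ∠BPA = 135°, by the law of cosines:
  BA² = BP² + PA² - 2·BP·PA·cos(135°) = 225 + 4 + 42.43 = 271.4
  BA ≈ 16.48

Step 2: From PA = 2, AS = 4, and ∠PAS = 30°, by the law of cosines:
  PS² = PA² + AS² - 2·PA·AS·cos(30°) = 4 + 16 - 13.86 = 6.144
  PS ≈ 2.48

Step 3: From BP = 15, BR = 14, PR = 14, by the inverse law of cosines:
  cos(∠PBR) = (BP² + BR² - PR²) / (2·BP·BR)
  ∠PBR = 57.61°

Step 4: From PB = 15, PR = 14, BR = 14, by the inverse law of cosines:
  cos(∠BPR) = (PB² + PR² - BR²) / (2·PB·PR)
  ∠BPR = 57.61°

Step 5: From RB = 14, RP = 14, BP = 15, by the inverse law of cosines:
  cos(∠BRP) = (RB² + RP² - BP²) / (2·RB·RP)
  ∠BRP = 64.78°

Step 6: From BA = 16.48, BP = 15, AP = 2, by the inverse law of cosines:
  cos(∠ABP) = (BA² + BP² - AP²) / (2·BA·BP)
  ∠ABP = 4.92°

Step 7: From PA = 2, PS = 2.48, AS = 4, by the inverse law of cosines:
  cos(∠APS) = (PA² + PS² - AS²) / (2·PA·PS)
  ∠APS = 126.21°

Step 8: From AB = 16.48, AP = 2, BP = 15, by the inverse law of cosines:
  cos(∠BAP) = (AB² + AP² - BP²) / (2·AB·AP)
  ∠BAP = 40.08°

Step 9: From SA = 4, SP = 2.48, AP = 2, by the inverse law of cosines:
  cos(∠ASP) = (SA² + SP² - AP²) / (2·SA·SP)
  ∠ASP = 23.79°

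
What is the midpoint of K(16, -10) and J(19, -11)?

The midpoint is the average of the coordinates:
x: (16 + 19)/2 = 35/2
y: (-10 + -11)/2 = -21/2
Midpoint = (35/2, -21/2)

(35/2, -21/2)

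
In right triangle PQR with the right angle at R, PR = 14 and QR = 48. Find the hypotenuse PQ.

In a right triangle, the square of the hypotenuse equals the sum of the squares of the two legs.
The legs are 14 and 48, so the hypotenuse = sqrt(196 + 2304) = sqrt(2500) = 50.

50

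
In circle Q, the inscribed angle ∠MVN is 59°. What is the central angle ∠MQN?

The inscribed angle theorem states that a central angle is always twice any inscribed angle that subtends the same arc.
Since the inscribed angle is 59°, the central angle = 2 × 59° = 118°.

118°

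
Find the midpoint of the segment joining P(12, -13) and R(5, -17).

The midpoint is the average of the coordinates:
x: (12 + 5)/2 = 17/2
y: (-13 + -17)/2 = -15
Midpoint = (17/2, -15)

(17/2, -15)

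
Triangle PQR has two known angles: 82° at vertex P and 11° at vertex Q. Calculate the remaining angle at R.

Let angle R = x. Then 82 + 11 + x = 180.
x = 180 - 93 = 87 degrees.

87 degrees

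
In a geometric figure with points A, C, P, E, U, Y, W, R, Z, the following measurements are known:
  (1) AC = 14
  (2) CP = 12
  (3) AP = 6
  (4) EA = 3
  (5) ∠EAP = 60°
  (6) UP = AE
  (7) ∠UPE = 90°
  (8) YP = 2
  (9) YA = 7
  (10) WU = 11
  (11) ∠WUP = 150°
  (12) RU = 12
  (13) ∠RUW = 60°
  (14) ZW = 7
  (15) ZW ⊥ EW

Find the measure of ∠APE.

Step 1: By the law of cosines on triangle PAE: PE² = 6² + 3² − 2·6·3·cos(60°) = 27, so PE = 3·√3.
Step 2: By the inverse law of cosines on triangle APE: cos(∠APE) = (6² + (3·√3)² − 3²) / (2·6·3·√3) = 54/62.35 = 0.866, so ∠APE = 30°.

Therefore, the measure of angle ∠APE = 30°.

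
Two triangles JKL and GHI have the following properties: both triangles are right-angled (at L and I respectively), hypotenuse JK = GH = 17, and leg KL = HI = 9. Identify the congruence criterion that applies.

The given information matches HL: The hypotenuse and one leg of two right triangles are equal (Hypotenuse-Leg).

HL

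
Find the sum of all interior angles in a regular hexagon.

The sum of interior angles of an n-sided polygon is (n - 2) * 180.
For n = 6: (6 - 2) * 180 = 4 * 180 = 720 degrees.

720 degrees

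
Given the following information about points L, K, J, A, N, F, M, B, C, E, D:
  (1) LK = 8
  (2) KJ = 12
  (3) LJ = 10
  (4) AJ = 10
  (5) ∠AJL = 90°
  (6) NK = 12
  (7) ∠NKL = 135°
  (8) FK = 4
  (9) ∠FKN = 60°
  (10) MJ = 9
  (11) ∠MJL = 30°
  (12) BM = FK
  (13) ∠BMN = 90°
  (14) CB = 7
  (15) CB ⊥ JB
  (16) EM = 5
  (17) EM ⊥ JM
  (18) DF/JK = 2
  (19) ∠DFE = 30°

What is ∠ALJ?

Step 1: By the law of cosines on triangle LJA: LA² = 10² + 10² − 2·10·10·cos(90°) = 200, so LA = 10·√2.
Step 2: By the inverse law of cosines on triangle ALJ: cos(∠ALJ) = ((10·√2)² + 10² − 10²) / (2·10·√2·10) = 200/282.84 = 0.7071, so ∠ALJ = 45°.

Therefore, the measure of angle ∠ALJ = 45°.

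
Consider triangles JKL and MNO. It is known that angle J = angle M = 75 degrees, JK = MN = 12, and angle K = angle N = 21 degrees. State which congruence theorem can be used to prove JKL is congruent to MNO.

The given information matches ASA: Two pairs of corresponding angles and the included side are equal (Angle-Side-Angle).

ASA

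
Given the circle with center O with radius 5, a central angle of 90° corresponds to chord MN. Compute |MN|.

Chord length = 2r sin(θ/2)
= 2 × 5 × sin(90°/2)
= 2 × 5 × sin(45°)
= 5*sqrt(2)

5*sqrt(2)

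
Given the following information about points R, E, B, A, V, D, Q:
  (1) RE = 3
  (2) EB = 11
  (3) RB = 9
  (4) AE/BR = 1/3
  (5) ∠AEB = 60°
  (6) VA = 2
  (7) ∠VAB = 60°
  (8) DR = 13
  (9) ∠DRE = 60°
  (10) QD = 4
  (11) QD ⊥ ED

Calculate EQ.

Step 1: By the law of cosines on triangle ERD: ED² = 3² + 13² − 2·3·13·cos(60°) = 139, so ED = √139.
Step 2: By the law of cosines on triangle EDQ: EQ² = √139² + 4² − 2·√139·4·cos(90°) = 155, so EQ = √155.

Therefore, the length of EQ = √155.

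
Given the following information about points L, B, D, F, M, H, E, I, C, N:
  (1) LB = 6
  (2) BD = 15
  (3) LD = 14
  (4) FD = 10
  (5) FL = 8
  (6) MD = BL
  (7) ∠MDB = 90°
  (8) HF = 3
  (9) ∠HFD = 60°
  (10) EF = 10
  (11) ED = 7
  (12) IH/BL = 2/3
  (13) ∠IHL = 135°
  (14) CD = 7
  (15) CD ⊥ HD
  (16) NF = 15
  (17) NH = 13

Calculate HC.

Step 1: By the law of cosines on triangle DFH: DH² = 10² + 3² − 2·10·3·cos(60°) = 79, so DH = √79.
Step 2: By the law of cosines on triangle HDC: HC² = √79² + 7² − 2·√79·7·cos(90°) = 128, so HC = 8·√2.

Therefore, the length of HC = 8·√2.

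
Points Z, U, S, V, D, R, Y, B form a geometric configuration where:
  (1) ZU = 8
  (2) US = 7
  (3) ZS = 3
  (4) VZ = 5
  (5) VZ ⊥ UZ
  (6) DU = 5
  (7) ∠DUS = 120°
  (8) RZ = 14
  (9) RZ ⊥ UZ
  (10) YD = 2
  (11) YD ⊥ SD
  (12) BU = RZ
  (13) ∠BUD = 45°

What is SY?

Step 1: By the law of cosines on triangle SUD: SD² = 7² + 5² − 2·7·5·cos(120°) = 109, so SD = √109.
Step 2: By the law of cosines on triangle SDY: SY² = √109² + 2² − 2·√109·2·cos(90°) = 113, so SY = √113.

Therefore, the length of SY = √113.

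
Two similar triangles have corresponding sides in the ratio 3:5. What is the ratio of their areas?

Area scales with the square of linear dimensions. If every length is multiplied by 3/5, then the area is multiplied by (3/5)^2 = 9/25.
The area ratio is 9:25.

9:25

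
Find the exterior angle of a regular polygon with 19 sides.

Each exterior angle of a regular n-gon is 360 / n.
For n = 19: 360 / 19 = 360/19 degrees.

360/19 degrees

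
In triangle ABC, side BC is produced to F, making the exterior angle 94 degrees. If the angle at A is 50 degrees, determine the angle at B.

By the exterior angle theorem: exterior angle = sum of remote interior angles.
94 = 50 + angle B
angle B = 94 - 50 = 44 degrees

44 degrees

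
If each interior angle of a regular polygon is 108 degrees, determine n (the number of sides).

The exterior angle is the supplement of the interior angle: 180 - 108 = 72 degrees.
Since the exterior angles of any convex polygon sum to 360 degrees, the number of sides is 360 / 72 = 5.

5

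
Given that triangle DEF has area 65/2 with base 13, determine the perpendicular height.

Area = (1/2) * base * height
height = 2 * Area / base
height = 2 * 65/2 / 13
height = 65 / 13
height = 5

5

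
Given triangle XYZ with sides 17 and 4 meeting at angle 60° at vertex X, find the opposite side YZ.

By the law of cosines: YZ^2 = XY^2 + XZ^2 - 2*XY*XZ*cos(X)
YZ^2 = 17^2 + 4^2 - 2*17*4*cos(60°)
YZ^2 = 289 + 16 - 136*(1/2)
YZ^2 = 237
YZ = sqrt(237)

sqrt(237)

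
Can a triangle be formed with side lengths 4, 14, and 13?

Yes.
The triangle inequality requires that the sum of any two sides exceeds the third.
Here 4 + 13 = 17 > 14, so the condition is met.

Yes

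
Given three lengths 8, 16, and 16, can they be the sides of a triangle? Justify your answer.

For three segments to close into a triangle, no single side can be as long as the other two combined.
The longest side is 16, and 8 + 16 = 24 > 16.
A triangle can be formed.

Yes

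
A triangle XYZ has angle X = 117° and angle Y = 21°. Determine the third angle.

The interior angles sum to 180°: angle Z = 180 - 117 - 21 = 42°.
The triangle is obtuse (angles 117°, 21°, 42°).

42 degrees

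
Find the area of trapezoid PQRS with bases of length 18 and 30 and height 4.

A trapezoid's area equals the midsegment times the height.
The midsegment is (18 + 30) / 2 = 24.
Area = 24 * 4 = 96.

96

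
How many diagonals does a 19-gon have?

Each of the 19 vertices connects to 16 non-adjacent vertices via diagonals.
Total connections = 19 × 16 = 304, but each diagonal is counted twice.
Number of diagonals = 304 / 2 = 152.

152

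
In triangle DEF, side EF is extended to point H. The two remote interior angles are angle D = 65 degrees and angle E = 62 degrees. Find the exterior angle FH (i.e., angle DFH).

The interior angle at F is 180 - 65 - 62 = 53 degrees.
The exterior angle and interior angle at F are supplementary:
Exterior angle = 180 - 53 = 127 degrees.

127 degrees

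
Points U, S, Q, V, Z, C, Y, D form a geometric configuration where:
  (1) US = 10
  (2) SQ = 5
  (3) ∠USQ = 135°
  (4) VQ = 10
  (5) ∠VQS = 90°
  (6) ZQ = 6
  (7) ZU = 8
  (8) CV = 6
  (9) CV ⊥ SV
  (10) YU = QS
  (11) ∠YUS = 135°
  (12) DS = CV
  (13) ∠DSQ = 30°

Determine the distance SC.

Step 1: By the law of cosines on triangle SQV: SV² = 5² + 10² − 2·5·10·cos(90°) = 125, so SV = 5·√5.
Step 2: By the law of cosines on triangle SVC: SC² = (5·√5)² + 6² − 2·5·√5·6·cos(90°) = 161, so SC = √161.

Therefore, the length of SC = √161.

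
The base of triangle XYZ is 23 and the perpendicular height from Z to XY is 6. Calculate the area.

Area = (1/2) * base * height
Area = (1/2) * 23 * 6
Area = 69

69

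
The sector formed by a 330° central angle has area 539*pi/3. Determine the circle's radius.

Sector area A = πr² × θ/360, so r² = 360A / (πθ).
r² = 360 × 539*pi/3 / (π × 330)
r² = 196
r = 14

14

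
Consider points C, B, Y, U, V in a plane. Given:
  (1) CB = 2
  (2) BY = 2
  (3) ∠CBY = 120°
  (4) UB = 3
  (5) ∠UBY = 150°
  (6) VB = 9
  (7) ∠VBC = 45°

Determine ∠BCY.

Step 1: By the law of cosines on triangle CBY: CY² = 2² + 2² − 2·2·2·cos(120°) = 12, so CY = 2·√3.
Step 2: By the inverse law of cosines on triangle BCY: cos(∠BCY) = (2² + (2·√3)² − 2²) / (2·2·2·√3) = 12/13.86 = 0.866, so ∠BCY = 30°.

Therefore, the measure of angle ∠BCY = 30°.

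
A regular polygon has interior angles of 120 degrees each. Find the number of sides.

Exterior angle = 180 - 120 = 60. n = 360 / 60 = 6.

6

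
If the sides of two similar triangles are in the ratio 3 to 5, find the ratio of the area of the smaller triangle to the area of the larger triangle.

Area scales with the square of linear dimensions. If every length is multiplied by 3/5, then the area is multiplied by (3/5)^2 = 9/25.
The area ratio is 9:25.

9:25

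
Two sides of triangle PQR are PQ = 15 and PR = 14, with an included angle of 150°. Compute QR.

When two sides and the included angle are known, the law of cosines gives the third side.
c^2 = a^2 + b^2 - 2ab cos(C) generalizes the Pythagorean theorem to non-right triangles.
Here: QR^2 = 225 + 196 - 420*(-sqrt(3)/2) = 210*sqrt(3) + 421
QR = sqrt(210*sqrt(3) + 421)

sqrt(210*sqrt(3) + 421)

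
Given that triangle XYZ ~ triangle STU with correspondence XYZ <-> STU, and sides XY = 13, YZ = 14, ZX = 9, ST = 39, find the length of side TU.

Since the triangles are similar, the ratio of corresponding sides is constant.
Scale factor k = ST / XY = 39 / 13 = 3
TU = k * YZ = 3 * 14 = 42

42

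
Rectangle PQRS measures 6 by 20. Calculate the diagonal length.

d = sqrt(6^2 + 20^2) = sqrt(436) = 2*sqrt(109)

2*sqrt(109)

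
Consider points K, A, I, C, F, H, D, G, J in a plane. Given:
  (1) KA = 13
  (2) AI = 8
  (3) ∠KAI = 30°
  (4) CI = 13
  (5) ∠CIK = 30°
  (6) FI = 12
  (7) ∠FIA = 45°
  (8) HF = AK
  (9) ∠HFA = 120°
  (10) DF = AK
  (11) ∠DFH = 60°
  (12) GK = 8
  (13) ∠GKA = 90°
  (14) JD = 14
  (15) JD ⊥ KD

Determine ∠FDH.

From the given relations: DF = AK = 13; HF = AK = 13.
Step 1: By the law of cosines on triangle DFH: DH² = 13² + 13² − 2·13·13·cos(60°) = 169, so DH = 13.
Step 2: By the inverse law of cosines on triangle FDH: cos(∠FDH) = (13² + 13² − 13²) / (2·13·13) = 169/338 = 0.5, so ∠FDH = 60°.

Therefore, the measure of angle ∠FDH = 60°.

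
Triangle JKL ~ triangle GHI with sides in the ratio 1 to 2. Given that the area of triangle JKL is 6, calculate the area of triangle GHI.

For similar figures, the area ratio equals the square of the side ratio.
Side ratio (JKL to GHI) = 1:2, so area ratio = 1^2:2^2 = 1:4.
If the area of JKL is 6, then the area of GHI = 6 * (4/1) = 24.

24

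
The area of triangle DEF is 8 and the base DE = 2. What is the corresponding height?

Area = (1/2) * base * height
height = 2 * Area / base
height = 2 * 8 / 2
height = 16 / 2
height = 8

8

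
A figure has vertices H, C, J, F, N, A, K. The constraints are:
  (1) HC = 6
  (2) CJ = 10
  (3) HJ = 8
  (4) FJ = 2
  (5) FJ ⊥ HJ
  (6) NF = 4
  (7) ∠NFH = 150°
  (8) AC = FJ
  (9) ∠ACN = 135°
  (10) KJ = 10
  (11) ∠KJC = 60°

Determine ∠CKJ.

Step 1: By the law of cosines on triangle KJC: KC² = 10² + 10² − 2·10·10·cos(60°) = 100, so KC = 10.
Step 2: By the inverse law of cosines on triangle CKJ: cos(∠CKJ) = (10² + 10² − 10²) / (2·10·10) = 100/200 = 0.5, so ∠CKJ = 60°.

Therefore, the measure of angle ∠CKJ = 60°.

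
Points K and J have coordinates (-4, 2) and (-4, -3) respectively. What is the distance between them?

d = sqrt((0)^2 + (-5)^2) = sqrt(25) = 5

5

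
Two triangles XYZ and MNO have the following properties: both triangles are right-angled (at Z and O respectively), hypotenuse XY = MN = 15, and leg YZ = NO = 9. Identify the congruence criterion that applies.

The given information provides:
both triangles are right-angled (at Z and O respectively), hypotenuse XY = MN = 15, and leg YZ = NO = 9
This matches the HL congruence theorem.
The hypotenuse and one leg of two right triangles are equal (Hypotenuse-Leg).

HL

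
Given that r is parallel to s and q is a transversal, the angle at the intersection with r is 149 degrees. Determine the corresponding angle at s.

When a transversal crosses parallel lines, angles in the same position at each intersection are called corresponding angles.
These are always equal, so the answer is 149 degrees.

149 degrees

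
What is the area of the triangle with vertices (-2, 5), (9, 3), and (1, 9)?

Shoelace: Area = (1/2)|-2(3-9) + 9(9-5) + 1(5-3)| = (1/2)(50) = 25

25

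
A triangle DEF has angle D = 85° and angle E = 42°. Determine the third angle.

angle F = 180 - 85 - 42 = 53 degrees.

53 degrees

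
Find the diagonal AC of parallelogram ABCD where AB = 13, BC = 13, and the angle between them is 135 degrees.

Using the law of cosines:
d^2 = 13^2 + 13^2 - 2(13)(13)cos(135 degrees)
d^2 = 169 + 169 - 338*-sqrt(2)/2
d^2 = 169*sqrt(2) + 338
d = 13*sqrt(sqrt(2) + 2)

13*sqrt(sqrt(2) + 2)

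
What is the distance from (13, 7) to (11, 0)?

d = sqrt((11 - 13)^2 + (0 - 7)^2)
d = sqrt(-2^2 + -7^2)
d = sqrt(4 + 49)
d = sqrt(53)

sqrt(53)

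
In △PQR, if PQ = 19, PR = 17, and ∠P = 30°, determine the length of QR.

Law of cosines: QR^2 = 19^2 + 17^2 - 2(19)(17)cos(30°) = 650 - 323*sqrt(3), so QR = sqrt(650 - 323*sqrt(3)).

sqrt(650 - 323*sqrt(3))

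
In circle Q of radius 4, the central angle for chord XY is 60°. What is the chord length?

Chord length = 2r sin(θ/2)
= 2 × 4 × sin(60°/2)
= 2 × 4 × sin(30°)
= 4

4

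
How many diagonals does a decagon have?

Total line segments between 10 vertices = C(10,2) = 45.
Subtract the 10 sides: 45 - 10 = 35 diagonals.

35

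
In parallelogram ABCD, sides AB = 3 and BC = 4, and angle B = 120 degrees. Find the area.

Area = 3 * 4 * sin(120°) = 12 * sqrt(3)/2 = 6*sqrt(3)

6*sqrt(3)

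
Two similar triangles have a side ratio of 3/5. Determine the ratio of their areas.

The ratio of areas of similar triangles equals the square of the side ratio.
Side ratio = 3:5
Area ratio = (3/5)^2 = 9/25 = 9:25

9:25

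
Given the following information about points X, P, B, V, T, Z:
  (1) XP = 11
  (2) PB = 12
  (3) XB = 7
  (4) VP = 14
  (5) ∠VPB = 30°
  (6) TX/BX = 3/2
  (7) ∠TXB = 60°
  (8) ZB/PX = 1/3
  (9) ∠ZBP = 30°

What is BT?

From the given relations: TX = 3/2·BX = 3/2·7 ≈ 10.5.
Step 1: By the law of cosines on triangle BXT: BT² = 7² + 10.5² − 2·7·10.5·cos(60°) = 85.75, so BT = 7/2·√7.

Therefore, the length of BT = 7/2·√7.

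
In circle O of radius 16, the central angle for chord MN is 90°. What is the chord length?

Chord = 2(16) sin(45°) = 16*sqrt(2)

16*sqrt(2)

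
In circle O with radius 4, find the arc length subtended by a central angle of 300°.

Arc length = 2πr × θ/360
= 2π × 4 × 5/6
= 20*pi/3

20*pi/3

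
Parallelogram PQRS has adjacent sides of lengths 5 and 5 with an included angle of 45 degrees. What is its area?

Area = 5 * 5 * sin(45°) = 25 * sqrt(2)/2 = 25*sqrt(2)/2

25*sqrt(2)/2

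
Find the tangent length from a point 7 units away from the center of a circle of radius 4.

Let T be the point of tangency. Then QT ⊥ AT (radius ⊥ tangent).
In right triangle QTA: QA² = QT² + AT²
7² = 4² + AT²
AT² = 33, AT = sqrt(33)

sqrt(33)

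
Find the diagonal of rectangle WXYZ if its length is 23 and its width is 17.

d = sqrt(23^2 + 17^2) = sqrt(818)

sqrt(818)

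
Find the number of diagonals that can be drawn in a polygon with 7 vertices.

Total line segments between 7 vertices = C(7,2) = 21.
Subtract the 7 sides: 21 - 7 = 14 diagonals.

14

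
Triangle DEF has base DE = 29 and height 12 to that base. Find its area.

A triangle's area is half the area of a rectangle with the same base and height.
Area = (1/2) * 29 * 12 = 174.

174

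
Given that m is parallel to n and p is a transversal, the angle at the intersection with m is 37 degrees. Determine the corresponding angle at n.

When a transversal crosses parallel lines, angles in the same position at each intersection are called corresponding angles.
These are always equal, so the answer is 37 degrees.

37 degrees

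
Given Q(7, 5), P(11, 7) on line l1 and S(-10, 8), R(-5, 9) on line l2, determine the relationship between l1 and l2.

Slope of line 1: m1 = (7 - 5)/(11 - 7) = 2/4 = 1/2
Slope of line 2: m2 = (9 - 8)/(-5 - -10) = 1/5 = 1/5
m1 != m2 and m1*m2 = 1/10 != -1. Neither.

Neither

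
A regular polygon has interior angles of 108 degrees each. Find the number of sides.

Each interior angle of a regular n-gon is (n - 2) * 180 / n.
Setting this equal to 108:
(n - 2) * 180 / n = 108
Each exterior angle = 180 - 108 = 72 degrees.
Since exterior angles sum to 360: n = 360 / 72 = 5.

5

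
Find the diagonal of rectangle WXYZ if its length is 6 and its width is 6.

d = sqrt(6^2 + 6^2) = sqrt(72) = 6*sqrt(2)

6*sqrt(2)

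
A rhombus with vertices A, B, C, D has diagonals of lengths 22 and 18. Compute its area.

The diagonals of a rhombus divide it into four right triangles.
Each triangle has legs 22/ 2 = 11 and 18/2 = 9, so each has area (1/2)*11*9 = 99/2.
Four such triangles give total area = (d1 * d2) / 2 = 198.

198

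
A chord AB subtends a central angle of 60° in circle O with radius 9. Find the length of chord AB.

Drop a perpendicular from the center to the chord, bisecting both the chord and the central angle.
Each half-chord = r sin(θ/2) = 9 sin(30°).
The full chord = 2 × 9 × sin(30°) = 9.

9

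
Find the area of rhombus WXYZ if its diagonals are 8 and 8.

Area = (8 * 8) / 2 = 64 / 2 = 32

32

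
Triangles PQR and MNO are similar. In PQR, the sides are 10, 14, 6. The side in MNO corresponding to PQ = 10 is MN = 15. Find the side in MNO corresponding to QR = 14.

Similar triangles have proportional sides. Setting up the proportion:
MN / PQ = NO / QR
15 / 10 = NO / 14
NO = 14 * 15 / 10 = 21.

21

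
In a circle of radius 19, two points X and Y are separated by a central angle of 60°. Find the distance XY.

Chord = 2(19) sin(30°) = 19

19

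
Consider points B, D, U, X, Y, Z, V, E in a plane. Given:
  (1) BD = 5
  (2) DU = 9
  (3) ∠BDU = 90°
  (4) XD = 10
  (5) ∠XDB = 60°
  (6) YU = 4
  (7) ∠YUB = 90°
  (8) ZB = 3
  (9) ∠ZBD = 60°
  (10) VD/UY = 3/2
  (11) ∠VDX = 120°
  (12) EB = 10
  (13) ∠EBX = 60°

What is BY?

Step 1: By the law of cosines on triangle UDB: UB² = 9² + 5² − 2·9·5·cos(90°) = 106, so UB = √106.
Step 2: By the law of cosines on triangle BUY: BY² = √106² + 4² − 2·√106·4·cos(90°) = 122, so BY = √122.

Therefore, the length of BY = √122.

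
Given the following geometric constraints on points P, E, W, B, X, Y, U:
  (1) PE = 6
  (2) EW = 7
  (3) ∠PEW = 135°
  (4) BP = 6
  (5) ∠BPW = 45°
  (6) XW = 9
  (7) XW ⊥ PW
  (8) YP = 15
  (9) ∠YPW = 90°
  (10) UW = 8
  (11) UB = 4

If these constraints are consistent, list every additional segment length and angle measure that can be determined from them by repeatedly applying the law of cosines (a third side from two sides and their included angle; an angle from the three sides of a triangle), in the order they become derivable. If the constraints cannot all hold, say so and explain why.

The constraints are consistent. Derivable facts, in order:
After 1 step:
- PW ≈ 12.02
After 2 steps:
- PX ≈ 15.01
- WB ≈ 8.86
- WY ≈ 19.22
- ∠EPW = 24.32°
- ∠EWP = 20.68°
After 3 steps:
- ∠BUW = 88.6°
- ∠BWP = 28.62°
- ∠BWU = 26.84°
- ∠PBW = 106.38°
- ∠PWY = 51.3°
- ∠PXW = 53.17°
- ∠PYW = 38.7°
- ∠UBW = 64.56°
- ∠WPX = 36.83°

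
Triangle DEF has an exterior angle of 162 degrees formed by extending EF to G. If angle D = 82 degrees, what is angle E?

By the exterior angle theorem: exterior angle = sum of remote interior angles.
162 = 82 + angle E
angle E = 162 - 82 = 80 degrees

80 degrees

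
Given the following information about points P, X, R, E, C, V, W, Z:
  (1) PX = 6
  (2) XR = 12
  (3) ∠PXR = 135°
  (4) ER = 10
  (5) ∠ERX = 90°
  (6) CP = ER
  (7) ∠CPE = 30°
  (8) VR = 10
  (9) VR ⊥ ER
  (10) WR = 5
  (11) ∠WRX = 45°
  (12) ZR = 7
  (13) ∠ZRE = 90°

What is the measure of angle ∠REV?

Step 1: By the law of cosines on triangle ERV: EV² = 10² + 10² − 2·10·10·cos(90°) = 200, so EV = 10·√2.
Step 2: By the inverse law of cosines on triangle REV: cos(∠REV) = (10² + (10·√2)² − 10²) / (2·10·10·√2) = 200/282.84 = 0.7071, so ∠REV = 45°.

Therefore, the measure of angle ∠REV = 45°.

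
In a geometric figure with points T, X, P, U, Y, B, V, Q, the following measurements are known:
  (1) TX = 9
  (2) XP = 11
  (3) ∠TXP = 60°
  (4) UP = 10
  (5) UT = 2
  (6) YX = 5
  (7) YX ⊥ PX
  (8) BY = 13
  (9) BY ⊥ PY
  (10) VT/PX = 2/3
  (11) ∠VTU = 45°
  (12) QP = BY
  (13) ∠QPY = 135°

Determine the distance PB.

Step 1: By the law of cosines on triangle PXY: PY² = 11² + 5² − 2·11·5·cos(90°) = 146, so PY = √146.
Step 2: By the law of cosines on triangle PYB: PB² = √146² + 13² − 2·√146·13·cos(90°) = 315, so PB = 3·√35.

Therefore, the length of PB = 3·√35.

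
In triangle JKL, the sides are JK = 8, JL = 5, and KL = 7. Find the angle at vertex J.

cos(J) = (8² + 5² - (7)²) / (2 × 8 × 5) = 1/2, so J = arccos(1/2) = 60°.

60°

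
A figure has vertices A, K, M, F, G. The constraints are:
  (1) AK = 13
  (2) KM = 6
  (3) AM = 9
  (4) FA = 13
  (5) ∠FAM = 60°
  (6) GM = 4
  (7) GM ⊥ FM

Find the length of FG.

Step 1: By the law of cosines on triangle FAM: FM² = 13² + 9² − 2·13·9·cos(60°) = 133, so FM = √133.
Step 2: By the law of cosines on triangle FMG: FG² = √133² + 4² − 2·√133·4·cos(90°) = 149, so FG = √149.

Therefore, the length of FG = √149.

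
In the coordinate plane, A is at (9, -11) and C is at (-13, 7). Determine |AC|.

The horizontal distance is |-13 - 9| = 22 and the vertical distance is |7 - -11| = 18.
By the Pythagorean theorem, d = sqrt(22^2 + 18^2) = sqrt(808) = 2*sqrt(202).

2*sqrt(202)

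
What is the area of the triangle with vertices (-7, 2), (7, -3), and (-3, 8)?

The Shoelace formula computes the area from vertex coordinates by summing cross products.
For vertices (-7,2), (7,-3), (-3,8):
Signed sum = -7*-3 - 7*2 + 7*8 - -3*-3 + -3*2 - -7*8
= 7 + 47 + 50 = 104
Area = (1/2)|104| = 52.

52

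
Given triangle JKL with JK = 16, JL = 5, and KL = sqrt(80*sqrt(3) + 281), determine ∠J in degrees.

cos(J) = (16² + 5² - (sqrt(80*sqrt(3) + 281))²) / (2 × 16 × 5) = -sqrt(3)/2, so J = arccos(-sqrt(3)/2) = 150°.

150°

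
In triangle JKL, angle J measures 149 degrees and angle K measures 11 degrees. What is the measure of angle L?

Let angle L = x. Then 149 + 11 + x = 180.
x = 180 - 160 = 20 degrees.

20 degrees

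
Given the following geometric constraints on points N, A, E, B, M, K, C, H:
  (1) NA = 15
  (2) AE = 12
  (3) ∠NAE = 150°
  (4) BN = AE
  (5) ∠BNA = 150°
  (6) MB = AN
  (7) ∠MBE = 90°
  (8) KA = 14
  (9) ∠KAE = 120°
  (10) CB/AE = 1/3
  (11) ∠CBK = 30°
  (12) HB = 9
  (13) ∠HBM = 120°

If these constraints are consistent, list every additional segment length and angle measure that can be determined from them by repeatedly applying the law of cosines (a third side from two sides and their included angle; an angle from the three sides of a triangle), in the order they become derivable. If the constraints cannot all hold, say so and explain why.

The constraints are consistent. Derivable facts, in order:
After 1 step:
- AB ≈ 26.09
- EK = 2·√127
- MH = 21
- NE ≈ 26.09
After 2 steps:
- ∠ABN = 16.71°
- ∠AEK = 32.54°
- ∠AEN = 16.71°
- ∠AKE = 27.46°
- ∠ANE = 13.29°
- ∠BAN = 13.29°
- ∠BHM = 38.21°
- ∠BMH = 21.79°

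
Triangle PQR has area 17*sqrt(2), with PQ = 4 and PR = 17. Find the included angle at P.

From the SAS area formula Area = (1/2)ab sin(C), rearranging gives sin(C) = 2*Area/(ab).
sin(C) = 2 * 17*sqrt(2) / (68) = sqrt(2)/2.
Therefore C = arcsin(sqrt(2)/2) = 45°.
Since sin(180° - C) = sin(C), the obtuse angle 135° gives the same area, so C = 45° or C = 135°.

45° or 135°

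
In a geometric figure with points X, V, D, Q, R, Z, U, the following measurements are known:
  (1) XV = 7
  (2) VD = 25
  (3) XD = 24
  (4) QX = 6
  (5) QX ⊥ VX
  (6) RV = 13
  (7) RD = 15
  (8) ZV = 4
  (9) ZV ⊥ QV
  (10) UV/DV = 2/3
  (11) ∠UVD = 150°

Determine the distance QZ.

Step 1: By the law of cosines on triangle VXQ: VQ² = 7² + 6² − 2·7·6·cos(90°) = 85, so VQ = √85.
Step 2: By the law of cosines on triangle QVZ: QZ² = √85² + 4² − 2·√85·4·cos(90°) = 101, so QZ = √101.

Therefore, the length of QZ = √101.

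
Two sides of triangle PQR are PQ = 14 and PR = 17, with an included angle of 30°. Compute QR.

Law of cosines: QR^2 = 14^2 + 17^2 - 2(14)(17)cos(30°) = 485 - 238*sqrt(3), so QR = sqrt(485 - 238*sqrt(3)).

sqrt(485 - 238*sqrt(3))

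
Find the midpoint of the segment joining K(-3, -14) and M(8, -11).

The midpoint is the average of the coordinates:
x: (-3 + 8)/2 = 5/2
y: (-14 + -11)/2 = -25/2
Midpoint = (5/2, -25/2)

(5/2, -25/2)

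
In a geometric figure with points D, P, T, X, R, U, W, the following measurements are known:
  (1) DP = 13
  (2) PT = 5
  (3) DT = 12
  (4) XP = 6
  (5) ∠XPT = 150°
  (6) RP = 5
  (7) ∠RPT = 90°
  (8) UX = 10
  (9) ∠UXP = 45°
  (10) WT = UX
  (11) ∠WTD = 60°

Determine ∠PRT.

Step 1: By the law of cosines on triangle RPT: RT² = 5² + 5² − 2·5·5·cos(90°) = 50, so RT = 5·√2.
Step 2: By the inverse law of cosines on triangle PRT: cos(∠PRT) = (5² + (5·√2)² − 5²) / (2·5·5·√2) = 50/70.71 = 0.7071, so ∠PRT = 45°.

Therefore, the measure of angle ∠PRT = 45°.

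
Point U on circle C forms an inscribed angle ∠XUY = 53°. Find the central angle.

The inscribed angle theorem states that a central angle is always twice any inscribed angle that subtends the same arc.
Since the inscribed angle is 53°, the central angle = 2 × 53° = 106°.

106°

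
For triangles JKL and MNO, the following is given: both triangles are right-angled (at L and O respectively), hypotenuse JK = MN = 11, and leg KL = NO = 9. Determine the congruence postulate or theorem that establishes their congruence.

The given information matches HL: The hypotenuse and one leg of two right triangles are equal (Hypotenuse-Leg).

HL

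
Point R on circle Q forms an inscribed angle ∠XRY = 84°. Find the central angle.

The inscribed angle theorem states that a central angle is always twice any inscribed angle that subtends the same arc.
Since the inscribed angle is 84°, the central angle = 2 × 84° = 168°.

168°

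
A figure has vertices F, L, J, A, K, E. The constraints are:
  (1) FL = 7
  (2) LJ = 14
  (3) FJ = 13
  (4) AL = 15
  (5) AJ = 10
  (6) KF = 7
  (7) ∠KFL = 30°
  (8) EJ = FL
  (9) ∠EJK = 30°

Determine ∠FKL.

Step 1: By the law of cosines on triangle KFL: KL² = 7² + 7² − 2·7·7·cos(30°) = 13.13, so KL ≈ 3.62.
Step 2: By the inverse law of cosines on triangle FKL: cos(∠FKL) = (7² + 3.62² − 7²) / (2·7·3.62) = 13.13/50.73 = 0.2588, so ∠FKL = 75°.

Therefore, the measure of angle ∠FKL = 75°.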